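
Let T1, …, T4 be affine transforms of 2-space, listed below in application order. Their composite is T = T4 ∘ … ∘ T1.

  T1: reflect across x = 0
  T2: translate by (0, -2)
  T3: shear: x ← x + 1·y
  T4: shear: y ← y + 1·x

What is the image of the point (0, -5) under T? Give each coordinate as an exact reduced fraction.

T1 reflect across x = 0: (0, -5) → (0, -5)
T2 translate by (0, -2): (0, -5) → (0, -7)
T3 shear: x ← x + 1·y: (0, -7) → (-7, -7)
T4 shear: y ← y + 1·x: (-7, -7) → (-7, -14)

T(p) = (-7, -14)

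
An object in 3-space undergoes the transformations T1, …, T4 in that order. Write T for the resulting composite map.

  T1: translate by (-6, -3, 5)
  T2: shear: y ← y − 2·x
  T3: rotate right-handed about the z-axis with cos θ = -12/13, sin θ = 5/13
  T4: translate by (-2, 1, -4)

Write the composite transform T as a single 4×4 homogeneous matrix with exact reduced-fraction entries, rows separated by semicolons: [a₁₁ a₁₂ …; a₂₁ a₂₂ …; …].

T = [-2/13 -5/13 0 1/13; 29/13 -12/13 0 -125/13; 0 0 1 1; 0 0 0 1]

T1 = [1 0 0 -6; 0 1 0 -3; 0 0 1 5; 0 0 0 1]
T2·T1 = [1 0 0 -6; -2 1 0 9; 0 0 1 5; 0 0 0 1]
T3·…·T1 = [-2/13 -5/13 0 27/13; 29/13 -12/13 0 -138/13; 0 0 1 5; 0 0 0 1]
T4·…·T1 = [-2/13 -5/13 0 1/13; 29/13 -12/13 0 -125/13; 0 0 1 1; 0 0 0 1]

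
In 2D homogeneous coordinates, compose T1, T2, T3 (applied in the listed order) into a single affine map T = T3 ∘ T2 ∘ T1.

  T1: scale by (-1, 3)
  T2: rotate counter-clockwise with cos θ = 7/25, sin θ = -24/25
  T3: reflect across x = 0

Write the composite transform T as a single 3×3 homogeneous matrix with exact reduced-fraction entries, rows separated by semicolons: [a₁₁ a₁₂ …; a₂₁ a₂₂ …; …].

T = [7/25 -72/25 0; 24/25 21/25 0; 0 0 1]

T1 = [-1 0 0; 0 3 0; 0 0 1]
T2·T1 = [-7/25 72/25 0; 24/25 21/25 0; 0 0 1]
T3·…·T1 = [7/25 -72/25 0; 24/25 21/25 0; 0 0 1]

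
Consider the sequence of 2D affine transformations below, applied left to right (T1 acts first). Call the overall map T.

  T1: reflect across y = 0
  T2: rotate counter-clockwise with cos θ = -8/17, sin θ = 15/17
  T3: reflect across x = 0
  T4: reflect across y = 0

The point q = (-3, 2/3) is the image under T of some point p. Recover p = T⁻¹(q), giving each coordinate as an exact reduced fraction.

p = (-2, 7/3)

T1 = [1 0 0; 0 -1 0; 0 0 1]
T2·T1 = [-8/17 15/17 0; 15/17 8/17 0; 0 0 1]
T3·…·T1 = [8/17 -15/17 0; 15/17 8/17 0; 0 0 1]
T4·…·T1 = [8/17 -15/17 0; -15/17 -8/17 0; 0 0 1]
det M = -1; M⁻¹ = [8/17 -15/17 0; -15/17 -8/17 0; 0 0 1]
M⁻¹ · (-3, 2/3)ᵀ = (-2, 7/3)ᵀ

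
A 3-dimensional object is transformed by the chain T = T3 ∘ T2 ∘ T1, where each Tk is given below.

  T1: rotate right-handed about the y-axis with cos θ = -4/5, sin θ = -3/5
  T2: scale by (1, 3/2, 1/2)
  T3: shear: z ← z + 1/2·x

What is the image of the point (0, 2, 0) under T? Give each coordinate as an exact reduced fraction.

T(p) = (0, 3, 0)

T1 rotate right-handed about the y-axis with cos θ = -4/5, sin θ = -3/5: (0, 2, 0) → (0, 2, 0)
T2 scale by (1, 3/2, 1/2): (0, 2, 0) → (0, 3, 0)
T3 shear: z ← z + 1/2·x: (0, 3, 0) → (0, 3, 0)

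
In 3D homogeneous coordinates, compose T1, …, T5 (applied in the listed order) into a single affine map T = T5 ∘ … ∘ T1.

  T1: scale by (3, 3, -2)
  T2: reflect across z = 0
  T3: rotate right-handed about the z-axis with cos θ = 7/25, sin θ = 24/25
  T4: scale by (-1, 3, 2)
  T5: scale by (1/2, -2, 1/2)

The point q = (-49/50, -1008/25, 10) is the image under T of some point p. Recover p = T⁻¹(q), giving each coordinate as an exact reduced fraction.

p = (7/3, 0, 5)

T1 = [3 0 0 0; 0 3 0 0; 0 0 -2 0; 0 0 0 1]
T2·T1 = [3 0 0 0; 0 3 0 0; 0 0 2 0; 0 0 0 1]
T3·…·T1 = [21/25 -72/25 0 0; 72/25 21/25 0 0; 0 0 2 0; 0 0 0 1]
T4·…·T1 = [-21/25 72/25 0 0; 216/25 63/25 0 0; 0 0 4 0; 0 0 0 1]
T5·…·T1 = [-21/50 36/25 0 0; -432/25 -126/25 0 0; 0 0 2 0; 0 0 0 1]
det M = 54; M⁻¹ = [-14/75 -4/75 0 0; 16/25 -7/450 0 0; 0 0 1/2 0; 0 0 0 1]
M⁻¹ · (-49/50, -1008/25, 10)ᵀ = (7/3, 0, 5)ᵀ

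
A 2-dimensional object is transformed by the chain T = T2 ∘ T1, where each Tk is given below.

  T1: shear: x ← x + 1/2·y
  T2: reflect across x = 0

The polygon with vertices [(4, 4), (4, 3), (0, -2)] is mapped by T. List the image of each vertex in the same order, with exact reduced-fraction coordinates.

image vertices: (-6, 4), (-11/2, 3), (1, -2)

T1 shear: x ← x + 1/2·y: (4, 4) → (6, 4); (4, 3) → (11/2, 3); (0, -2) → (-1, -2)
T2 reflect across x = 0: (6, 4) → (-6, 4); (11/2, 3) → (-11/2, 3); (-1, -2) → (1, -2)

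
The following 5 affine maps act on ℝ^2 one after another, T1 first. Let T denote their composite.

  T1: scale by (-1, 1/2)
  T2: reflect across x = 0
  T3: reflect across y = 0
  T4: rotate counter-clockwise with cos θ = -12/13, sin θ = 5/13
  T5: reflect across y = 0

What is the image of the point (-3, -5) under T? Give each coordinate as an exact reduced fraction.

T(p) = (47/26, 45/13)

T1 scale by (-1, 1/2): (-3, -5) → (3, -5/2)
T2 reflect across x = 0: (3, -5/2) → (-3, -5/2)
T3 reflect across y = 0: (-3, -5/2) → (-3, 5/2)
T4 rotate counter-clockwise with cos θ = -12/13, sin θ = 5/13: (-3, 5/2) → (47/26, -45/13)
T5 reflect across y = 0: (47/26, -45/13) → (47/26, 45/13)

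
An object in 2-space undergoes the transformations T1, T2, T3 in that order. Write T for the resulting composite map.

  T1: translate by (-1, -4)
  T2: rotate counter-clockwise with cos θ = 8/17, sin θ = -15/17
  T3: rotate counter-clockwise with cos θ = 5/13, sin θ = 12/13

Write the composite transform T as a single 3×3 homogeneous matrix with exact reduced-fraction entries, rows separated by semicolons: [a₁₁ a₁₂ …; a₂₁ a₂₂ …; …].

T = [220/221 -21/221 -8/13; 21/221 220/221 -53/13; 0 0 1]

T1 = [1 0 -1; 0 1 -4; 0 0 1]
T2·T1 = [8/17 15/17 -4; -15/17 8/17 -1; 0 0 1]
T3·…·T1 = [220/221 -21/221 -8/13; 21/221 220/221 -53/13; 0 0 1]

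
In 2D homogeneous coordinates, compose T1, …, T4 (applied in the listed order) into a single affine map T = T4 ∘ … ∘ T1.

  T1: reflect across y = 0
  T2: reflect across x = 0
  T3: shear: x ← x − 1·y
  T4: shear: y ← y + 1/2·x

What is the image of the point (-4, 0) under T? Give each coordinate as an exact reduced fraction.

T(p) = (4, 2)

T1 reflect across y = 0: (-4, 0) → (-4, 0)
T2 reflect across x = 0: (-4, 0) → (4, 0)
T3 shear: x ← x − 1·y: (4, 0) → (4, 0)
T4 shear: y ← y + 1/2·x: (4, 0) → (4, 2)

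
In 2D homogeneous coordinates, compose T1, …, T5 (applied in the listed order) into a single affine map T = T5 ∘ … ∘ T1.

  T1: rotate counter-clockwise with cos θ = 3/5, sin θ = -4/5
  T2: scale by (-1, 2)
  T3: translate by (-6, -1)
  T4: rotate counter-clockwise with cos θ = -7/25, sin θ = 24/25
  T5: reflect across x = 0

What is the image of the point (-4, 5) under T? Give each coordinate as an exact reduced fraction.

T1 rotate counter-clockwise with cos θ = 3/5, sin θ = -4/5: (-4, 5) → (8/5, 31/5)
T2 scale by (-1, 2): (8/5, 31/5) → (-8/5, 62/5)
T3 translate by (-6, -1): (-8/5, 62/5) → (-38/5, 57/5)
T4 rotate counter-clockwise with cos θ = -7/25, sin θ = 24/25: (-38/5, 57/5) → (-1102/125, -1311/125)
T5 reflect across x = 0: (-1102/125, -1311/125) → (1102/125, -1311/125)

T(p) = (1102/125, -1311/125)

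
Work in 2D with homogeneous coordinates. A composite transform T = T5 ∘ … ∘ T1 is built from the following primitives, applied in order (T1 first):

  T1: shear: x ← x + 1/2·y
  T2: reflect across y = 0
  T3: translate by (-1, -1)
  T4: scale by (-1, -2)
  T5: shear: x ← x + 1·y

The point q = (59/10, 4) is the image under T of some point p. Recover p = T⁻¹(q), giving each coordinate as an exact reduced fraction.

p = (-7/5, 1)

T1 = [1 1/2 0; 0 1 0; 0 0 1]
T2·T1 = [1 1/2 0; 0 -1 0; 0 0 1]
T3·…·T1 = [1 1/2 -1; 0 -1 -1; 0 0 1]
T4·…·T1 = [-1 -1/2 1; 0 2 2; 0 0 1]
T5·…·T1 = [-1 3/2 3; 0 2 2; 0 0 1]
det M = -2; M⁻¹ = [-1 3/4 3/2; 0 1/2 -1; 0 0 1]
M⁻¹ · (59/10, 4)ᵀ = (-7/5, 1)ᵀ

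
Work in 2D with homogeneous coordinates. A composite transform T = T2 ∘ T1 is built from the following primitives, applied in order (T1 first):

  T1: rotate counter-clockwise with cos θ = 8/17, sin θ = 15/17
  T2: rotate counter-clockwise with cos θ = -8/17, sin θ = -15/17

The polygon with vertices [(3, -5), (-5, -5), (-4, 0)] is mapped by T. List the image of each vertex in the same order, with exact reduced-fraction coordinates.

T1 rotate counter-clockwise with cos θ = 8/17, sin θ = 15/17: (3, -5) → (99/17, 5/17); (-5, -5) → (35/17, -115/17); (-4, 0) → (-32/17, -60/17)
T2 rotate counter-clockwise with cos θ = -8/17, sin θ = -15/17: (99/17, 5/17) → (-717/289, -1525/289); (35/17, -115/17) → (-2005/289, 395/289); (-32/17, -60/17) → (-644/289, 960/289)

image vertices: (-717/289, -1525/289), (-2005/289, 395/289), (-644/289, 960/289)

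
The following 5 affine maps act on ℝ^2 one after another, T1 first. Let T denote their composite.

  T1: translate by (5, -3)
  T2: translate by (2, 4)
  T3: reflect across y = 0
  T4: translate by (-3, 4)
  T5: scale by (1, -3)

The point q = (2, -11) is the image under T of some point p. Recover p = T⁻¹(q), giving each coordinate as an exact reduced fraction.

p = (-2, -2/3)

T1 = [1 0 5; 0 1 -3; 0 0 1]
T2·T1 = [1 0 7; 0 1 1; 0 0 1]
T3·…·T1 = [1 0 7; 0 -1 -1; 0 0 1]
T4·…·T1 = [1 0 4; 0 -1 3; 0 0 1]
T5·…·T1 = [1 0 4; 0 3 -9; 0 0 1]
det M = 3; M⁻¹ = [1 0 -4; 0 1/3 3; 0 0 1]
M⁻¹ · (2, -11)ᵀ = (-2, -2/3)ᵀ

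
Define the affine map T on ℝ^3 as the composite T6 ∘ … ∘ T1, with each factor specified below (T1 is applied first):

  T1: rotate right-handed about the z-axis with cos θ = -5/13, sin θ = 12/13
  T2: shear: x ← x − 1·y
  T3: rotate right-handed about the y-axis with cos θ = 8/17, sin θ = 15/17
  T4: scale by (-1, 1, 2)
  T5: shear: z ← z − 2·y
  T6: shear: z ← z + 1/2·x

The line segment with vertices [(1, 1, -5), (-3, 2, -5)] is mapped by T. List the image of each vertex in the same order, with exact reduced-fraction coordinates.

image vertices: (1167/221, 7/13, 3/26), (679/221, -46/13, -29/26)

T1 rotate right-handed about the z-axis with cos θ = -5/13, sin θ = 12/13: (1, 1, -5) → (-17/13, 7/13, -5); (-3, 2, -5) → (-9/13, -46/13, -5)
T2 shear: x ← x − 1·y: (-17/13, 7/13, -5) → (-24/13, 7/13, -5); (-9/13, -46/13, -5) → (37/13, -46/13, -5)
T3 rotate right-handed about the y-axis with cos θ = 8/17, sin θ = 15/17: (-24/13, 7/13, -5) → (-1167/221, 7/13, -160/221); (37/13, -46/13, -5) → (-679/221, -46/13, -1075/221)
T4 scale by (-1, 1, 2): (-1167/221, 7/13, -160/221) → (1167/221, 7/13, -320/221); (-679/221, -46/13, -1075/221) → (679/221, -46/13, -2150/221)
T5 shear: z ← z − 2·y: (1167/221, 7/13, -320/221) → (1167/221, 7/13, -558/221); (679/221, -46/13, -2150/221) → (679/221, -46/13, -586/221)
T6 shear: z ← z + 1/2·x: (1167/221, 7/13, -558/221) → (1167/221, 7/13, 3/26); (679/221, -46/13, -586/221) → (679/221, -46/13, -29/26)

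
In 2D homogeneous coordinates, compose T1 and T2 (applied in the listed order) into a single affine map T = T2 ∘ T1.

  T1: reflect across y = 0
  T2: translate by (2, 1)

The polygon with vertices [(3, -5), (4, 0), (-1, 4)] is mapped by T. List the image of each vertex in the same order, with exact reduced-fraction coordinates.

image vertices: (5, 6), (6, 1), (1, -3)

T1 reflect across y = 0: (3, -5) → (3, 5); (4, 0) → (4, 0); (-1, 4) → (-1, -4)
T2 translate by (2, 1): (3, 5) → (5, 6); (4, 0) → (6, 1); (-1, -4) → (1, -3)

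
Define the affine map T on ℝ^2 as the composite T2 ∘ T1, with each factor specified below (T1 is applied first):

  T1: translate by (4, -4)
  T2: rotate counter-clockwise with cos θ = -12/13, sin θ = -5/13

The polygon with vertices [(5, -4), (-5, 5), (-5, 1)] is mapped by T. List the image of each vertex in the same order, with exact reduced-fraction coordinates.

image vertices: (-148/13, 51/13), (17/13, -7/13), (-3/13, 41/13)

T1 translate by (4, -4): (5, -4) → (9, -8); (-5, 5) → (-1, 1); (-5, 1) → (-1, -3)
T2 rotate counter-clockwise with cos θ = -12/13, sin θ = -5/13: (9, -8) → (-148/13, 51/13); (-1, 1) → (17/13, -7/13); (-1, -3) → (-3/13, 41/13)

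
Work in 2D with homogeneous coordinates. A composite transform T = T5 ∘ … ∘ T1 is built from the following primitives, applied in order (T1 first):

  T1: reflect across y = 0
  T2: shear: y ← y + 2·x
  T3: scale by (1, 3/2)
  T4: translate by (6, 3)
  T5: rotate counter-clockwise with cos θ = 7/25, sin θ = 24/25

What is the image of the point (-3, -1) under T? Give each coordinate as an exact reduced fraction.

T(p) = (129/25, 81/50)

T1 reflect across y = 0: (-3, -1) → (-3, 1)
T2 shear: y ← y + 2·x: (-3, 1) → (-3, -5)
T3 scale by (1, 3/2): (-3, -5) → (-3, -15/2)
T4 translate by (6, 3): (-3, -15/2) → (3, -9/2)
T5 rotate counter-clockwise with cos θ = 7/25, sin θ = 24/25: (3, -9/2) → (129/25, 81/50)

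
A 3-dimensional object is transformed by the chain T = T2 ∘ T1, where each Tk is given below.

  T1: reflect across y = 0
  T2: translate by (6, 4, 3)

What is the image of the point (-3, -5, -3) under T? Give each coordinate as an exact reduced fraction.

T(p) = (3, 9, 0)

T1 reflect across y = 0: (-3, -5, -3) → (-3, 5, -3)
T2 translate by (6, 4, 3): (-3, 5, -3) → (3, 9, 0)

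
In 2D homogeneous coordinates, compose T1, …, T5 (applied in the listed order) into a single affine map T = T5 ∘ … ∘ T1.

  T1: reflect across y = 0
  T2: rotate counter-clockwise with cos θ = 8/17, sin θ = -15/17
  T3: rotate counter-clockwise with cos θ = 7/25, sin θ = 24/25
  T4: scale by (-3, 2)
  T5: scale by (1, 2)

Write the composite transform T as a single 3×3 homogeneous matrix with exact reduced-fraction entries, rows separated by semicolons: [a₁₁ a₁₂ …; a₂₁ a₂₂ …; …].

T1 = [1 0 0; 0 -1 0; 0 0 1]
T2·T1 = [8/17 -15/17 0; -15/17 -8/17 0; 0 0 1]
T3·…·T1 = [416/425 87/425 0; 87/425 -416/425 0; 0 0 1]
T4·…·T1 = [-1248/425 -261/425 0; 174/425 -832/425 0; 0 0 1]
T5·…·T1 = [-1248/425 -261/425 0; 348/425 -1664/425 0; 0 0 1]

T = [-1248/425 -261/425 0; 348/425 -1664/425 0; 0 0 1]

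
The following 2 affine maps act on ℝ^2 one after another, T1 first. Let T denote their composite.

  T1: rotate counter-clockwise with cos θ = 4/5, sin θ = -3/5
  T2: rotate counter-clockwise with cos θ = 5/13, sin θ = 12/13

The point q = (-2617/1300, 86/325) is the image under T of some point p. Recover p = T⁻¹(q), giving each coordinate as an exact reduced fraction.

p = (-8/5, 5/4)

T1 = [4/5 3/5 0; -3/5 4/5 0; 0 0 1]
T2·T1 = [56/65 -33/65 0; 33/65 56/65 0; 0 0 1]
det M = 1; M⁻¹ = [56/65 33/65 0; -33/65 56/65 0; 0 0 1]
M⁻¹ · (-2617/1300, 86/325)ᵀ = (-8/5, 5/4)ᵀ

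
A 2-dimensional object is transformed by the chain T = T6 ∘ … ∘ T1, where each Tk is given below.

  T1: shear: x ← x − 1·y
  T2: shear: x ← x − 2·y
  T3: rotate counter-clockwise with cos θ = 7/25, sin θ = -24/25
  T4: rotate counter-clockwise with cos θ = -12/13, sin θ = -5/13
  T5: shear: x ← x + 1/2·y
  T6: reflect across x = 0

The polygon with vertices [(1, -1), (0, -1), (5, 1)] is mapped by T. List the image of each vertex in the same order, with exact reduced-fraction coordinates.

image vertices: (-9/65, 1216/325), (-49/130, 963/325), (102/65, 302/325)

T1 shear: x ← x − 1·y: (1, -1) → (2, -1); (0, -1) → (1, -1); (5, 1) → (4, 1)
T2 shear: x ← x − 2·y: (2, -1) → (4, -1); (1, -1) → (3, -1); (4, 1) → (2, 1)
T3 rotate counter-clockwise with cos θ = 7/25, sin θ = -24/25: (4, -1) → (4/25, -103/25); (3, -1) → (-3/25, -79/25); (2, 1) → (38/25, -41/25)
T4 rotate counter-clockwise with cos θ = -12/13, sin θ = -5/13: (4/25, -103/25) → (-563/325, 1216/325); (-3/25, -79/25) → (-359/325, 963/325); (38/25, -41/25) → (-661/325, 302/325)
T5 shear: x ← x + 1/2·y: (-563/325, 1216/325) → (9/65, 1216/325); (-359/325, 963/325) → (49/130, 963/325); (-661/325, 302/325) → (-102/65, 302/325)
T6 reflect across x = 0: (9/65, 1216/325) → (-9/65, 1216/325); (49/130, 963/325) → (-49/130, 963/325); (-102/65, 302/325) → (102/65, 302/325)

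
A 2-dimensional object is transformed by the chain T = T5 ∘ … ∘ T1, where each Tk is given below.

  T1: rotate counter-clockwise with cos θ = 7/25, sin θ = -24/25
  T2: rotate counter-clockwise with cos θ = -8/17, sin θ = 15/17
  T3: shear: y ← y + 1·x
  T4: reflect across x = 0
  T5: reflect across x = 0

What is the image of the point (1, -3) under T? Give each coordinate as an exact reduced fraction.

T1 rotate counter-clockwise with cos θ = 7/25, sin θ = -24/25: (1, -3) → (-13/5, -9/5)
T2 rotate counter-clockwise with cos θ = -8/17, sin θ = 15/17: (-13/5, -9/5) → (239/85, -123/85)
T3 shear: y ← y + 1·x: (239/85, -123/85) → (239/85, 116/85)
T4 reflect across x = 0: (239/85, 116/85) → (-239/85, 116/85)
T5 reflect across x = 0: (-239/85, 116/85) → (239/85, 116/85)

T(p) = (239/85, 116/85)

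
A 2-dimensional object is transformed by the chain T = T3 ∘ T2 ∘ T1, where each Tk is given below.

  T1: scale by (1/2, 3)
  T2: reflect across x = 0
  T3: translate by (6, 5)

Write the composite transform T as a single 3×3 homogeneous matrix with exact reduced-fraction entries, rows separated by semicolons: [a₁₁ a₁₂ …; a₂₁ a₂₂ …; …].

T = [-1/2 0 6; 0 3 5; 0 0 1]

T1 = [1/2 0 0; 0 3 0; 0 0 1]
T2·T1 = [-1/2 0 0; 0 3 0; 0 0 1]
T3·…·T1 = [-1/2 0 6; 0 3 5; 0 0 1]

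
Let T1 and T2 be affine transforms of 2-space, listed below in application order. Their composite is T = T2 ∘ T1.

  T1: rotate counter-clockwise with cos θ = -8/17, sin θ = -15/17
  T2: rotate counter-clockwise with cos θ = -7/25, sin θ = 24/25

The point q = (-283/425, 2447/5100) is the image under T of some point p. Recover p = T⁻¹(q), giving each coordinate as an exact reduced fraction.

p = (-3/4, 1/3)

T1 = [-8/17 15/17 0; -15/17 -8/17 0; 0 0 1]
T2·T1 = [416/425 87/425 0; -87/425 416/425 0; 0 0 1]
det M = 1; M⁻¹ = [416/425 -87/425 0; 87/425 416/425 0; 0 0 1]
M⁻¹ · (-283/425, 2447/5100)ᵀ = (-3/4, 1/3)ᵀ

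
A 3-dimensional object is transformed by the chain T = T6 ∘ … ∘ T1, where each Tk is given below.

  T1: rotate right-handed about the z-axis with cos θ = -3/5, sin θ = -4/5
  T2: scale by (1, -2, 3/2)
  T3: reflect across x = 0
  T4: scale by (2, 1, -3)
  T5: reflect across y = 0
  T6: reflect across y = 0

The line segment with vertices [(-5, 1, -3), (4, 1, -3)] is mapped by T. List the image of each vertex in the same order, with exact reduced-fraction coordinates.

T1 rotate right-handed about the z-axis with cos θ = -3/5, sin θ = -4/5: (-5, 1, -3) → (19/5, 17/5, -3); (4, 1, -3) → (-8/5, -19/5, -3)
T2 scale by (1, -2, 3/2): (19/5, 17/5, -3) → (19/5, -34/5, -9/2); (-8/5, -19/5, -3) → (-8/5, 38/5, -9/2)
T3 reflect across x = 0: (19/5, -34/5, -9/2) → (-19/5, -34/5, -9/2); (-8/5, 38/5, -9/2) → (8/5, 38/5, -9/2)
T4 scale by (2, 1, -3): (-19/5, -34/5, -9/2) → (-38/5, -34/5, 27/2); (8/5, 38/5, -9/2) → (16/5, 38/5, 27/2)
T5 reflect across y = 0: (-38/5, -34/5, 27/2) → (-38/5, 34/5, 27/2); (16/5, 38/5, 27/2) → (16/5, -38/5, 27/2)
T6 reflect across y = 0: (-38/5, 34/5, 27/2) → (-38/5, -34/5, 27/2); (16/5, -38/5, 27/2) → (16/5, 38/5, 27/2)

image vertices: (-38/5, -34/5, 27/2), (16/5, 38/5, 27/2)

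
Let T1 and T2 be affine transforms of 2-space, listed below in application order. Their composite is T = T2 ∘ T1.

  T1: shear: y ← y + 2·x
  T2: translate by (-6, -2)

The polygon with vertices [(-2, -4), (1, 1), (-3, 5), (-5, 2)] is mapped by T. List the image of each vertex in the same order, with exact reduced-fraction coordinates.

T1 shear: y ← y + 2·x: (-2, -4) → (-2, -8); (1, 1) → (1, 3); (-3, 5) → (-3, -1); (-5, 2) → (-5, -8)
T2 translate by (-6, -2): (-2, -8) → (-8, -10); (1, 3) → (-5, 1); (-3, -1) → (-9, -3); (-5, -8) → (-11, -10)

image vertices: (-8, -10), (-5, 1), (-9, -3), (-11, -10)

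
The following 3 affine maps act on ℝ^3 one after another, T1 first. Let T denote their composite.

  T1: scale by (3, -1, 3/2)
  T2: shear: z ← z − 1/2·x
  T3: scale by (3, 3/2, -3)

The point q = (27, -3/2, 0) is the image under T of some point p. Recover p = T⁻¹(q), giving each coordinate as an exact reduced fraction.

T1 = [3 0 0 0; 0 -1 0 0; 0 0 3/2 0; 0 0 0 1]
T2·T1 = [3 0 0 0; 0 -1 0 0; -3/2 0 3/2 0; 0 0 0 1]
T3·…·T1 = [9 0 0 0; 0 -3/2 0 0; 9/2 0 -9/2 0; 0 0 0 1]
det M = 243/4; M⁻¹ = [1/9 0 0 0; 0 -2/3 0 0; 1/9 0 -2/9 0; 0 0 0 1]
M⁻¹ · (27, -3/2, 0)ᵀ = (3, 1, 3)ᵀ

p = (3, 1, 3)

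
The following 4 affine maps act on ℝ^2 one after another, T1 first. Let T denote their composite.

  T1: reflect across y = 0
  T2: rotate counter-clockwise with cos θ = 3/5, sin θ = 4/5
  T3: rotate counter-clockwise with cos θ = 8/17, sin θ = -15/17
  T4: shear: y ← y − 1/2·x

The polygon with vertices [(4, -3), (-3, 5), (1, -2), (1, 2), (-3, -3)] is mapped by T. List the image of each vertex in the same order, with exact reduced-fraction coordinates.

T1 reflect across y = 0: (4, -3) → (4, 3); (-3, 5) → (-3, -5); (1, -2) → (1, 2); (1, 2) → (1, -2); (-3, -3) → (-3, 3)
T2 rotate counter-clockwise with cos θ = 3/5, sin θ = 4/5: (4, 3) → (0, 5); (-3, -5) → (11/5, -27/5); (1, 2) → (-1, 2); (1, -2) → (11/5, -2/5); (-3, 3) → (-21/5, -3/5)
T3 rotate counter-clockwise with cos θ = 8/17, sin θ = -15/17: (0, 5) → (75/17, 40/17); (11/5, -27/5) → (-317/85, -381/85); (-1, 2) → (22/17, 31/17); (11/5, -2/5) → (58/85, -181/85); (-21/5, -3/5) → (-213/85, 291/85)
T4 shear: y ← y − 1/2·x: (75/17, 40/17) → (75/17, 5/34); (-317/85, -381/85) → (-317/85, -89/34); (22/17, 31/17) → (22/17, 20/17); (58/85, -181/85) → (58/85, -42/17); (-213/85, 291/85) → (-213/85, 159/34)

image vertices: (75/17, 5/34), (-317/85, -89/34), (22/17, 20/17), (58/85, -42/17), (-213/85, 159/34)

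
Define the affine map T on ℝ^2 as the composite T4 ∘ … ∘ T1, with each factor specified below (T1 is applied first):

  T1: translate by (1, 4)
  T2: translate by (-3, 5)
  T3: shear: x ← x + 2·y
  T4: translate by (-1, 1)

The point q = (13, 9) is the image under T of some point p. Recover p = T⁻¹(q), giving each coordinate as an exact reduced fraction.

T1 = [1 0 1; 0 1 4; 0 0 1]
T2·T1 = [1 0 -2; 0 1 9; 0 0 1]
T3·…·T1 = [1 2 16; 0 1 9; 0 0 1]
T4·…·T1 = [1 2 15; 0 1 10; 0 0 1]
det M = 1; M⁻¹ = [1 -2 5; 0 1 -10; 0 0 1]
M⁻¹ · (13, 9)ᵀ = (0, -1)ᵀ

p = (0, -1)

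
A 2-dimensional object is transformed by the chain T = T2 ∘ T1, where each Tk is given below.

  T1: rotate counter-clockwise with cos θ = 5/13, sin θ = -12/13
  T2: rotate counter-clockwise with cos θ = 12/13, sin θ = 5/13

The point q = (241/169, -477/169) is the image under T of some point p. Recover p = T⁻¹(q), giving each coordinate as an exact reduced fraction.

T1 = [5/13 12/13 0; -12/13 5/13 0; 0 0 1]
T2·T1 = [120/169 119/169 0; -119/169 120/169 0; 0 0 1]
det M = 1; M⁻¹ = [120/169 -119/169 0; 119/169 120/169 0; 0 0 1]
M⁻¹ · (241/169, -477/169)ᵀ = (3, -1)ᵀ

p = (3, -1)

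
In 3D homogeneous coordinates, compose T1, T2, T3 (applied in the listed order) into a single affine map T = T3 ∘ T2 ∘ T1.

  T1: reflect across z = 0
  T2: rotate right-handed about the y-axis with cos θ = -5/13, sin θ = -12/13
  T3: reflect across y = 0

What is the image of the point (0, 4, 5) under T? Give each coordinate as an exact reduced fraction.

T(p) = (60/13, -4, 25/13)

T1 reflect across z = 0: (0, 4, 5) → (0, 4, -5)
T2 rotate right-handed about the y-axis with cos θ = -5/13, sin θ = -12/13: (0, 4, -5) → (60/13, 4, 25/13)
T3 reflect across y = 0: (60/13, 4, 25/13) → (60/13, -4, 25/13)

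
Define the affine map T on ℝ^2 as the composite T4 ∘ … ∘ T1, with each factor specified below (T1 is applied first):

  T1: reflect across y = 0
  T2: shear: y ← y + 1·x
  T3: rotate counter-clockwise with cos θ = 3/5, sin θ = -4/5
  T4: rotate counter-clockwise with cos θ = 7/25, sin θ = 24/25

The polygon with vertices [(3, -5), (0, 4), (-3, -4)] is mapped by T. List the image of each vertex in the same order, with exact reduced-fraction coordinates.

T1 reflect across y = 0: (3, -5) → (3, 5); (0, 4) → (0, -4); (-3, -4) → (-3, 4)
T2 shear: y ← y + 1·x: (3, 5) → (3, 8); (0, -4) → (0, -4); (-3, 4) → (-3, 1)
T3 rotate counter-clockwise with cos θ = 3/5, sin θ = -4/5: (3, 8) → (41/5, 12/5); (0, -4) → (-16/5, -12/5); (-3, 1) → (-1, 3)
T4 rotate counter-clockwise with cos θ = 7/25, sin θ = 24/25: (41/5, 12/5) → (-1/125, 1068/125); (-16/5, -12/5) → (176/125, -468/125); (-1, 3) → (-79/25, -3/25)

image vertices: (-1/125, 1068/125), (176/125, -468/125), (-79/25, -3/25)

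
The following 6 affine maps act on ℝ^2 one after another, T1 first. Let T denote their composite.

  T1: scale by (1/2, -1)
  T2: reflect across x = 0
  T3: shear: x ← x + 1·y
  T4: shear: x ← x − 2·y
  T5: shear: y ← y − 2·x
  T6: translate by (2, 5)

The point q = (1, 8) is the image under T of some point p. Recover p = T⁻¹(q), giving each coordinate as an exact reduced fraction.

T1 = [1/2 0 0; 0 -1 0; 0 0 1]
T2·T1 = [-1/2 0 0; 0 -1 0; 0 0 1]
T3·…·T1 = [-1/2 -1 0; 0 -1 0; 0 0 1]
T4·…·T1 = [-1/2 1 0; 0 -1 0; 0 0 1]
T5·…·T1 = [-1/2 1 0; 1 -3 0; 0 0 1]
T6·…·T1 = [-1/2 1 2; 1 -3 5; 0 0 1]
det M = 1/2; M⁻¹ = [-6 -2 22; -2 -1 9; 0 0 1]
M⁻¹ · (1, 8)ᵀ = (0, -1)ᵀ

p = (0, -1)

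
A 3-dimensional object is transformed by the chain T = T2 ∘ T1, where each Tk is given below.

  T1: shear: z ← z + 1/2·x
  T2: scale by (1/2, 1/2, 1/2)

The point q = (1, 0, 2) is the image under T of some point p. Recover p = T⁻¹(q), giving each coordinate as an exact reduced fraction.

T1 = [1 0 0 0; 0 1 0 0; 1/2 0 1 0; 0 0 0 1]
T2·T1 = [1/2 0 0 0; 0 1/2 0 0; 1/4 0 1/2 0; 0 0 0 1]
det M = 1/8; M⁻¹ = [2 0 0 0; 0 2 0 0; -1 0 2 0; 0 0 0 1]
M⁻¹ · (1, 0, 2)ᵀ = (2, 0, 3)ᵀ

p = (2, 0, 3)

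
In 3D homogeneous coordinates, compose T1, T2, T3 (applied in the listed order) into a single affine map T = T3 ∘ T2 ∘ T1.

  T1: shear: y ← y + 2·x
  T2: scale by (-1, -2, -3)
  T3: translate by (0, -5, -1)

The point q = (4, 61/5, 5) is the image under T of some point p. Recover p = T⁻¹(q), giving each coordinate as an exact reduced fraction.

p = (-4, -3/5, -2)

T1 = [1 0 0 0; 2 1 0 0; 0 0 1 0; 0 0 0 1]
T2·T1 = [-1 0 0 0; -4 -2 0 0; 0 0 -3 0; 0 0 0 1]
T3·…·T1 = [-1 0 0 0; -4 -2 0 -5; 0 0 -3 -1; 0 0 0 1]
det M = -6; M⁻¹ = [-1 0 0 0; 2 -1/2 0 -5/2; 0 0 -1/3 -1/3; 0 0 0 1]
M⁻¹ · (4, 61/5, 5)ᵀ = (-4, -3/5, -2)ᵀ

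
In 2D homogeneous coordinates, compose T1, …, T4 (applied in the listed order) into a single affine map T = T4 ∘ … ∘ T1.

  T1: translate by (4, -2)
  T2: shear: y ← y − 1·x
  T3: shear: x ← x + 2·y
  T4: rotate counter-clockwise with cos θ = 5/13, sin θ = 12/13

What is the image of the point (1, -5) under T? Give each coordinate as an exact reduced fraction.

T(p) = (49/13, -288/13)

T1 translate by (4, -2): (1, -5) → (5, -7)
T2 shear: y ← y − 1·x: (5, -7) → (5, -12)
T3 shear: x ← x + 2·y: (5, -12) → (-19, -12)
T4 rotate counter-clockwise with cos θ = 5/13, sin θ = 12/13: (-19, -12) → (49/13, -288/13)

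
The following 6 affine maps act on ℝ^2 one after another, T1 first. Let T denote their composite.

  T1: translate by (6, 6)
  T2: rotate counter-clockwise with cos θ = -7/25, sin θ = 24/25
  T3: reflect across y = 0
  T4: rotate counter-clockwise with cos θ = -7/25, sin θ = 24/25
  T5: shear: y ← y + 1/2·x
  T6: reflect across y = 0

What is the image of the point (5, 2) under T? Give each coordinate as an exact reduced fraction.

T1 translate by (6, 6): (5, 2) → (11, 8)
T2 rotate counter-clockwise with cos θ = -7/25, sin θ = 24/25: (11, 8) → (-269/25, 208/25)
T3 reflect across y = 0: (-269/25, 208/25) → (-269/25, -208/25)
T4 rotate counter-clockwise with cos θ = -7/25, sin θ = 24/25: (-269/25, -208/25) → (11, -8)
T5 shear: y ← y + 1/2·x: (11, -8) → (11, -5/2)
T6 reflect across y = 0: (11, -5/2) → (11, 5/2)

T(p) = (11, 5/2)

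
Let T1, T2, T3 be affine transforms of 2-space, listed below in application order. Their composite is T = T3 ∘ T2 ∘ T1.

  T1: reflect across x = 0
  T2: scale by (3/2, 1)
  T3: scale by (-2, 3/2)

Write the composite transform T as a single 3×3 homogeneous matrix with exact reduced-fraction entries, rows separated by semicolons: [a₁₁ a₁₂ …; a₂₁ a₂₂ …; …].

T = [3 0 0; 0 3/2 0; 0 0 1]

T1 = [-1 0 0; 0 1 0; 0 0 1]
T2·T1 = [-3/2 0 0; 0 1 0; 0 0 1]
T3·…·T1 = [3 0 0; 0 3/2 0; 0 0 1]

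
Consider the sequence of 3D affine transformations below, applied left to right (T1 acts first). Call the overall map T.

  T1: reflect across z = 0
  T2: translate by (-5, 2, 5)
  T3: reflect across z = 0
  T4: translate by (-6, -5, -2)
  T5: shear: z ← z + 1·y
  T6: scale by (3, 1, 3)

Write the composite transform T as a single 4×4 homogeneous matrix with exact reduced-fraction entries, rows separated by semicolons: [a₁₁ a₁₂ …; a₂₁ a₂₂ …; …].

T = [3 0 0 -33; 0 1 0 -3; 0 3 3 -30; 0 0 0 1]

T1 = [1 0 0 0; 0 1 0 0; 0 0 -1 0; 0 0 0 1]
T2·T1 = [1 0 0 -5; 0 1 0 2; 0 0 -1 5; 0 0 0 1]
T3·…·T1 = [1 0 0 -5; 0 1 0 2; 0 0 1 -5; 0 0 0 1]
T4·…·T1 = [1 0 0 -11; 0 1 0 -3; 0 0 1 -7; 0 0 0 1]
T5·…·T1 = [1 0 0 -11; 0 1 0 -3; 0 1 1 -10; 0 0 0 1]
T6·…·T1 = [3 0 0 -33; 0 1 0 -3; 0 3 3 -30; 0 0 0 1]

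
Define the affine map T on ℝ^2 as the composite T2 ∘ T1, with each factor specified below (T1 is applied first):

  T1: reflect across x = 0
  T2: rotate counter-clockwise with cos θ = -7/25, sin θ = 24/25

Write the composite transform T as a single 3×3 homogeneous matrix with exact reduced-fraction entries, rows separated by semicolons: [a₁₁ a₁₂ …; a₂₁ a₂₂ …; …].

T = [7/25 -24/25 0; -24/25 -7/25 0; 0 0 1]

T1 = [-1 0 0; 0 1 0; 0 0 1]
T2·T1 = [7/25 -24/25 0; -24/25 -7/25 0; 0 0 1]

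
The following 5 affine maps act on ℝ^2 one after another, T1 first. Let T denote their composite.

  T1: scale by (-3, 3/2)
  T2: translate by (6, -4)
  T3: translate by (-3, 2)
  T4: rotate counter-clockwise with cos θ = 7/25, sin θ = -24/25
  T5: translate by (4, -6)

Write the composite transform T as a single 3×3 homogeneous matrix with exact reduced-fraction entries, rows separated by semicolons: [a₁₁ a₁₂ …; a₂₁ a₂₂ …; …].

T1 = [-3 0 0; 0 3/2 0; 0 0 1]
T2·T1 = [-3 0 6; 0 3/2 -4; 0 0 1]
T3·…·T1 = [-3 0 3; 0 3/2 -2; 0 0 1]
T4·…·T1 = [-21/25 36/25 -27/25; 72/25 21/50 -86/25; 0 0 1]
T5·…·T1 = [-21/25 36/25 73/25; 72/25 21/50 -236/25; 0 0 1]

T = [-21/25 36/25 73/25; 72/25 21/50 -236/25; 0 0 1]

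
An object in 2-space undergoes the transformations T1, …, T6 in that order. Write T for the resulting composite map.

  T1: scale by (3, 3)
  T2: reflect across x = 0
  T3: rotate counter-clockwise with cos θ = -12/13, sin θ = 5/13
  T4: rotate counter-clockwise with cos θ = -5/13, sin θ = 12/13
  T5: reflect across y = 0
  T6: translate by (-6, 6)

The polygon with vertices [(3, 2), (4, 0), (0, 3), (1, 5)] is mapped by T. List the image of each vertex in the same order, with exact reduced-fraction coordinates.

T1 scale by (3, 3): (3, 2) → (9, 6); (4, 0) → (12, 0); (0, 3) → (0, 9); (1, 5) → (3, 15)
T2 reflect across x = 0: (9, 6) → (-9, 6); (12, 0) → (-12, 0); (0, 9) → (0, 9); (3, 15) → (-3, 15)
T3 rotate counter-clockwise with cos θ = -12/13, sin θ = 5/13: (-9, 6) → (6, -9); (-12, 0) → (144/13, -60/13); (0, 9) → (-45/13, -108/13); (-3, 15) → (-3, -15)
T4 rotate counter-clockwise with cos θ = -5/13, sin θ = 12/13: (6, -9) → (6, 9); (144/13, -60/13) → (0, 12); (-45/13, -108/13) → (9, 0); (-3, -15) → (15, 3)
T5 reflect across y = 0: (6, 9) → (6, -9); (0, 12) → (0, -12); (9, 0) → (9, 0); (15, 3) → (15, -3)
T6 translate by (-6, 6): (6, -9) → (0, -3); (0, -12) → (-6, -6); (9, 0) → (3, 6); (15, -3) → (9, 3)

image vertices: (0, -3), (-6, -6), (3, 6), (9, 3)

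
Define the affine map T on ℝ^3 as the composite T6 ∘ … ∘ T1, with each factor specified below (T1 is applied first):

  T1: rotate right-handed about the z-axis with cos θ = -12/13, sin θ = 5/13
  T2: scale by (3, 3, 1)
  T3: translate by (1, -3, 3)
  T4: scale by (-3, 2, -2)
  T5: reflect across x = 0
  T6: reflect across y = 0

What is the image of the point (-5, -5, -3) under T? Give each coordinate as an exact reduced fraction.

T1 rotate right-handed about the z-axis with cos θ = -12/13, sin θ = 5/13: (-5, -5, -3) → (85/13, 35/13, -3)
T2 scale by (3, 3, 1): (85/13, 35/13, -3) → (255/13, 105/13, -3)
T3 translate by (1, -3, 3): (255/13, 105/13, -3) → (268/13, 66/13, 0)
T4 scale by (-3, 2, -2): (268/13, 66/13, 0) → (-804/13, 132/13, 0)
T5 reflect across x = 0: (-804/13, 132/13, 0) → (804/13, 132/13, 0)
T6 reflect across y = 0: (804/13, 132/13, 0) → (804/13, -132/13, 0)

T(p) = (804/13, -132/13, 0)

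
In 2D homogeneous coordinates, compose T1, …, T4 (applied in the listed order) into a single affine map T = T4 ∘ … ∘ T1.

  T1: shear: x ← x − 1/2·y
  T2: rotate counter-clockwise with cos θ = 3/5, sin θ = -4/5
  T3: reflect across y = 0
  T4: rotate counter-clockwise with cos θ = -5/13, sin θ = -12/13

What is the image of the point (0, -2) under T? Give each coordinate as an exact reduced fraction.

T1 shear: x ← x − 1/2·y: (0, -2) → (1, -2)
T2 rotate counter-clockwise with cos θ = 3/5, sin θ = -4/5: (1, -2) → (-1, -2)
T3 reflect across y = 0: (-1, -2) → (-1, 2)
T4 rotate counter-clockwise with cos θ = -5/13, sin θ = -12/13: (-1, 2) → (29/13, 2/13)

T(p) = (29/13, 2/13)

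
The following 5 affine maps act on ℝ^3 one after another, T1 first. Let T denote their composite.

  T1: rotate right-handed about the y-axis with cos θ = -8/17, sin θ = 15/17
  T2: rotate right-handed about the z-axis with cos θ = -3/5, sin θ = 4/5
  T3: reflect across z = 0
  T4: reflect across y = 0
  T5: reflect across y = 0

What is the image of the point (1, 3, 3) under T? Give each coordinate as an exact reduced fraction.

T(p) = (-63/17, -1/17, 39/17)

T1 rotate right-handed about the y-axis with cos θ = -8/17, sin θ = 15/17: (1, 3, 3) → (37/17, 3, -39/17)
T2 rotate right-handed about the z-axis with cos θ = -3/5, sin θ = 4/5: (37/17, 3, -39/17) → (-63/17, -1/17, -39/17)
T3 reflect across z = 0: (-63/17, -1/17, -39/17) → (-63/17, -1/17, 39/17)
T4 reflect across y = 0: (-63/17, -1/17, 39/17) → (-63/17, 1/17, 39/17)
T5 reflect across y = 0: (-63/17, 1/17, 39/17) → (-63/17, -1/17, 39/17)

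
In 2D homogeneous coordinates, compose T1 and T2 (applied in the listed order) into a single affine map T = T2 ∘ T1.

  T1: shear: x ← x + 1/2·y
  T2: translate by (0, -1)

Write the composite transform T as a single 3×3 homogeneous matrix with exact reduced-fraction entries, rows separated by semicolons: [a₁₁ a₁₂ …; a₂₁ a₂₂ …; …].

T1 = [1 1/2 0; 0 1 0; 0 0 1]
T2·T1 = [1 1/2 0; 0 1 -1; 0 0 1]

T = [1 1/2 0; 0 1 -1; 0 0 1]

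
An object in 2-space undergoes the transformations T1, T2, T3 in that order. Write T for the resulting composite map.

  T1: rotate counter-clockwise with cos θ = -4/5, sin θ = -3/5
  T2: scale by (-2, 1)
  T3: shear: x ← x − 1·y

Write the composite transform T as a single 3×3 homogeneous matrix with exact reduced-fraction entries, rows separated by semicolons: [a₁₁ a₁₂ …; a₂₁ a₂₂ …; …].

T = [11/5 -2/5 0; -3/5 -4/5 0; 0 0 1]

T1 = [-4/5 3/5 0; -3/5 -4/5 0; 0 0 1]
T2·T1 = [8/5 -6/5 0; -3/5 -4/5 0; 0 0 1]
T3·…·T1 = [11/5 -2/5 0; -3/5 -4/5 0; 0 0 1]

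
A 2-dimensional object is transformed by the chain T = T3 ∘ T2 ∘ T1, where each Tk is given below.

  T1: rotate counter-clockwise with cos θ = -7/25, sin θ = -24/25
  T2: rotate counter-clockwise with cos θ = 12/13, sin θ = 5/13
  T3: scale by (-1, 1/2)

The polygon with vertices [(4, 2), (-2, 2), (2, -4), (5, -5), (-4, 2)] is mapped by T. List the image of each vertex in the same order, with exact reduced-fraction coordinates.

T1 rotate counter-clockwise with cos θ = -7/25, sin θ = -24/25: (4, 2) → (4/5, -22/5); (-2, 2) → (62/25, 34/25); (2, -4) → (-22/5, -4/5); (5, -5) → (-31/5, -17/5); (-4, 2) → (76/25, 82/25)
T2 rotate counter-clockwise with cos θ = 12/13, sin θ = 5/13: (4/5, -22/5) → (158/65, -244/65); (62/25, 34/25) → (574/325, 718/325); (-22/5, -4/5) → (-244/65, -158/65); (-31/5, -17/5) → (-287/65, -359/65); (76/25, 82/25) → (502/325, 1364/325)
T3 scale by (-1, 1/2): (158/65, -244/65) → (-158/65, -122/65); (574/325, 718/325) → (-574/325, 359/325); (-244/65, -158/65) → (244/65, -79/65); (-287/65, -359/65) → (287/65, -359/130); (502/325, 1364/325) → (-502/325, 682/325)

image vertices: (-158/65, -122/65), (-574/325, 359/325), (244/65, -79/65), (287/65, -359/130), (-502/325, 682/325)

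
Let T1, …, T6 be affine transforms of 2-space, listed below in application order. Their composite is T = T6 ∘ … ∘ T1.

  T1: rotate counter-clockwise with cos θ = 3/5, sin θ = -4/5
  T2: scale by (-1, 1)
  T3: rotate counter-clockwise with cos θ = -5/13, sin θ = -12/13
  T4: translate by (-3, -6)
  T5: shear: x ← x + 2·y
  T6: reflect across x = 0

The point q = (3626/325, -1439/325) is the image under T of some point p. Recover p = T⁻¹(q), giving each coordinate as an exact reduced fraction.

T1 = [3/5 4/5 0; -4/5 3/5 0; 0 0 1]
T2·T1 = [-3/5 -4/5 0; -4/5 3/5 0; 0 0 1]
T3·…·T1 = [-33/65 56/65 0; 56/65 33/65 0; 0 0 1]
T4·…·T1 = [-33/65 56/65 -3; 56/65 33/65 -6; 0 0 1]
T5·…·T1 = [79/65 122/65 -15; 56/65 33/65 -6; 0 0 1]
T6·…·T1 = [-79/65 -122/65 15; 56/65 33/65 -6; 0 0 1]
det M = 1; M⁻¹ = [33/65 122/65 237/65; -56/65 -79/65 366/65; 0 0 1]
M⁻¹ · (3626/325, -1439/325)ᵀ = (1, 7/5)ᵀ

p = (1, 7/5)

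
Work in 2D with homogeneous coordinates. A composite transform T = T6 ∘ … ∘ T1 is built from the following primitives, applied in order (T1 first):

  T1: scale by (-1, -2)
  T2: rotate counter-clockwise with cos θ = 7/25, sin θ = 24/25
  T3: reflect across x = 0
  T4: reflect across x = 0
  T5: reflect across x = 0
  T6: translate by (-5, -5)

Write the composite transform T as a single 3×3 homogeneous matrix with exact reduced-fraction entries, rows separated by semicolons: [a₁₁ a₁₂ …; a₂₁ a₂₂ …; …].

T = [7/25 -48/25 -5; -24/25 -14/25 -5; 0 0 1]

T1 = [-1 0 0; 0 -2 0; 0 0 1]
T2·T1 = [-7/25 48/25 0; -24/25 -14/25 0; 0 0 1]
T3·…·T1 = [7/25 -48/25 0; -24/25 -14/25 0; 0 0 1]
T4·…·T1 = [-7/25 48/25 0; -24/25 -14/25 0; 0 0 1]
T5·…·T1 = [7/25 -48/25 0; -24/25 -14/25 0; 0 0 1]
T6·…·T1 = [7/25 -48/25 -5; -24/25 -14/25 -5; 0 0 1]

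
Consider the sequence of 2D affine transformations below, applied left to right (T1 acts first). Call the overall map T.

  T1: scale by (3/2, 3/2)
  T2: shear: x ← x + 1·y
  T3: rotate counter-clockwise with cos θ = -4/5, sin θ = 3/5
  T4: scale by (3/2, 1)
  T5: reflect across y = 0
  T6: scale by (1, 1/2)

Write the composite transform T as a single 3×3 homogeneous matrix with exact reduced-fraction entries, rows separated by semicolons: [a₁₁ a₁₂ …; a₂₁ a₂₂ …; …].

T1 = [3/2 0 0; 0 3/2 0; 0 0 1]
T2·T1 = [3/2 3/2 0; 0 3/2 0; 0 0 1]
T3·…·T1 = [-6/5 -21/10 0; 9/10 -3/10 0; 0 0 1]
T4·…·T1 = [-9/5 -63/20 0; 9/10 -3/10 0; 0 0 1]
T5·…·T1 = [-9/5 -63/20 0; -9/10 3/10 0; 0 0 1]
T6·…·T1 = [-9/5 -63/20 0; -9/20 3/20 0; 0 0 1]

T = [-9/5 -63/20 0; -9/20 3/20 0; 0 0 1]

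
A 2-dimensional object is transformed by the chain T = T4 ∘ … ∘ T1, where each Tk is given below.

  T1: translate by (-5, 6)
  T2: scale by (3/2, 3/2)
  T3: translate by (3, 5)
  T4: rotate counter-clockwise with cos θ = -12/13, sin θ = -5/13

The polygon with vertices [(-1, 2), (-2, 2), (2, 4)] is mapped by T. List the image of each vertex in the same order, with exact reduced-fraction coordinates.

T1 translate by (-5, 6): (-1, 2) → (-6, 8); (-2, 2) → (-7, 8); (2, 4) → (-3, 10)
T2 scale by (3/2, 3/2): (-6, 8) → (-9, 12); (-7, 8) → (-21/2, 12); (-3, 10) → (-9/2, 15)
T3 translate by (3, 5): (-9, 12) → (-6, 17); (-21/2, 12) → (-15/2, 17); (-9/2, 15) → (-3/2, 20)
T4 rotate counter-clockwise with cos θ = -12/13, sin θ = -5/13: (-6, 17) → (157/13, -174/13); (-15/2, 17) → (175/13, -333/26); (-3/2, 20) → (118/13, -465/26)

image vertices: (157/13, -174/13), (175/13, -333/26), (118/13, -465/26)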